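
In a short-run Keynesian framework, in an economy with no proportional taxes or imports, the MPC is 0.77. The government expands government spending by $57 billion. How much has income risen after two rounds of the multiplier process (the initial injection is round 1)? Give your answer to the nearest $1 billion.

Round 1 adds ΔG = $57 billion; each later round is MPC = 0.77 times the previous.
After 2 rounds: 57 + 43.89 = ΔG·(1 − c^2)/(1 − c) = 57 × (1 − 0.5929)/0.23 ≈ $101 billion.

$101 billion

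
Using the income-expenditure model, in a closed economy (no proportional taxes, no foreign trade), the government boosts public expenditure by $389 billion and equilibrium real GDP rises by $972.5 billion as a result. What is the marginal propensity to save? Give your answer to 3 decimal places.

Implied spending multiplier k = ΔY/ΔG = 972.5/389 = 2.5.
Since k = 1/(1 − MPC), MPC = 1 − 1/k = 1 − ΔG/ΔY = 1 − 389/972.5 = 0.600.
MPS = 1 − MPC = 0.400.

0.400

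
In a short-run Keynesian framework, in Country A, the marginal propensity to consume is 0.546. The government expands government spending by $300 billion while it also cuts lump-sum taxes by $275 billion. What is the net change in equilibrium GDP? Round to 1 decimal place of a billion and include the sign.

Expenditure multiplier = 1/(1 − MPC) = 1/(1 − 0.546) = 1/0.454 ≈ 2.203.
ΔG contributes k·ΔG = (+$300 billion) / 0.454 ≈ +$660.8 billion.
ΔT of −$275 billion changes first-round spending by −c·ΔT = +$150.15 billion, contributing k·(−c·ΔT) = (+$150.15 billion) / 0.454 ≈ +$330.7 billion.
Net ΔY = k(ΔG − c·ΔT) = (+$450.15 billion) / 0.454 ≈ +$991.5 billion.

+$991.5 billion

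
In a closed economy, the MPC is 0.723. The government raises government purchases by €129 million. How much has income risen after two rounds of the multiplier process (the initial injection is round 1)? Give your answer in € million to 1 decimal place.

€222.3 million

Round 1 adds ΔG = €129 million; each later round is MPC = 0.723 times the previous.
After 2 rounds: 129 + 93.267 = ΔG·(1 − c^2)/(1 − c) = 129 × (1 − 0.522729)/0.277 ≈ €222.3 million.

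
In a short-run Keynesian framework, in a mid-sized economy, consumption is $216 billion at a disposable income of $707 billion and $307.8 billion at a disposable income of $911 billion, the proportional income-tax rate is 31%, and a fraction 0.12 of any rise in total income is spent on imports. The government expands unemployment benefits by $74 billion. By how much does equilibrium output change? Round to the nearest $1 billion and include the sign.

MPC = ΔC/ΔYd = (307.8 − 216)/(911 − 707) = 91.8/204 = 0.45.
The transfer change shifts disposable income by +$74 billion, so first-round consumption changes by c·ΔTR = 0.45 × (+$74 billion) = +$33.3 billion.
Expenditure multiplier = 1/(1 − c(1−t) + m) = 1/(1 − 0.45×0.69 + 0.12) = 1/0.8095 ≈ 1.235.
The transfer multiplier is c × k ≈ 0.556, so ΔY = k × (c·ΔTR) = (+$33.3 billion) / 0.8095 ≈ +$41 billion.

+$41 billion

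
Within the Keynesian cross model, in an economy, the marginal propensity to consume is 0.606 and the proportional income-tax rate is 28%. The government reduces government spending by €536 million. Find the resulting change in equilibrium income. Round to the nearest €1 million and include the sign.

Spending multiplier = 1/(1 − c(1−t)) = 1/(1 − 0.606×0.72) = 1/0.56368 ≈ 1.774.
ΔY = k × ΔG = (−€536 million) / 0.56368 ≈ −€951 million.

−€951 million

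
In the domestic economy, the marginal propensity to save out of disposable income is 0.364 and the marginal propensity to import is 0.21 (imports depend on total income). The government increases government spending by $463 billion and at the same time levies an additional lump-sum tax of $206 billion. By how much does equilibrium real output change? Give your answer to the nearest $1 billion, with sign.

+$578 billion

MPC = 1 − MPS = 1 − 0.364 = 0.636.
Expenditure multiplier = 1/(1 − c + m) = 1/(1 − 0.636 + 0.21) = 1/0.574 ≈ 1.742.
ΔG contributes k·ΔG = (+$463 billion) / 0.574 ≈ +$806.6 billion.
ΔT of +$206 billion changes first-round spending by −c·ΔT = −$131.016 billion, contributing k·(−c·ΔT) = (−$131.016 billion) / 0.574 ≈ −$228.3 billion.
Net ΔY = k(ΔG − c·ΔT) = (+$331.984 billion) / 0.574 ≈ +$578 billion.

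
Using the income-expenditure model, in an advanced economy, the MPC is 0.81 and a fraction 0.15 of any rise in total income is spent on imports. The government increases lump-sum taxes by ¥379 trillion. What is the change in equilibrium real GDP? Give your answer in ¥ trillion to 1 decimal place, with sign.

A lump-sum tax change of +¥379 trillion shifts disposable income by −¥379 trillion; first-round consumption changes by −c × ΔT = −0.81 × (+¥379 trillion) = −¥306.99 trillion.
Expenditure multiplier = 1/(1 − c + m) = 1/(1 − 0.81 + 0.15) = 1/0.34 ≈ 2.941.
The tax multiplier is −c × k ≈ −2.382, so ΔY = k × (−c·ΔT) = (−¥306.99 trillion) / 0.34 ≈ −¥902.9 trillion.

−¥902.9 trillion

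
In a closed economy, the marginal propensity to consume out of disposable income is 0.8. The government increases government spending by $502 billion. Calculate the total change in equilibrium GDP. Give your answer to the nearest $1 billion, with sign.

Government-spending multiplier = 1/(1 − MPC) = 1/(1 − 0.8) = 1/0.2 = 5.
ΔY = k × ΔG = (+$502 billion) / 0.2 = +$2,510 billion.

+$2,510 billion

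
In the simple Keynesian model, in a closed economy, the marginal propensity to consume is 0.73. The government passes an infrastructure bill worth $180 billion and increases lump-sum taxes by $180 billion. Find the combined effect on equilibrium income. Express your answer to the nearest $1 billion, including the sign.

+$180 billion

Expenditure multiplier = 1/(1 − MPC) = 1/(1 − 0.73) = 1/0.27 ≈ 3.704.
ΔG contributes k·ΔG = (+$180 billion) / 0.27 ≈ +$666.7 billion.
ΔT of +$180 billion changes first-round spending by −c·ΔT = −$131.4 billion, contributing k·(−c·ΔT) = (−$131.4 billion) / 0.27 ≈ −$486.7 billion.
With ΔG = ΔT and no other leakages, the balanced-budget multiplier is 1, so ΔY = ΔG = +$180 billion.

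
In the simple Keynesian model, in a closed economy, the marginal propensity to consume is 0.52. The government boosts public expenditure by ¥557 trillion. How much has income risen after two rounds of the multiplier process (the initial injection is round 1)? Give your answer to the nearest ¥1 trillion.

Round 1 adds ΔG = ¥557 trillion; each later round is MPC = 0.52 times the previous.
After 2 rounds: 557 + 289.64 = ΔG·(1 − c^2)/(1 − c) = 557 × (1 − 0.2704)/0.48 ≈ ¥847 trillion.

¥847 trillion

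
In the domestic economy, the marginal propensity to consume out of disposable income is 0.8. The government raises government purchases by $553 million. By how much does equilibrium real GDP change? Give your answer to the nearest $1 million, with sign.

+$2,765 million

Spending multiplier = 1/(1 − MPC) = 1/(1 − 0.8) = 1/0.2 = 5.
ΔY = k × ΔG = (+$553 million) / 0.2 = +$2,765 million.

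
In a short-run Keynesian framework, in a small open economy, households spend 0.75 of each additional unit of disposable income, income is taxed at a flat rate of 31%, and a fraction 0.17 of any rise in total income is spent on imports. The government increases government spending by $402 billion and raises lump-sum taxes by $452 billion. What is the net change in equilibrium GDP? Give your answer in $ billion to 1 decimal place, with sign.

+$96.6 billion

Expenditure multiplier = 1/(1 − c(1−t) + m) = 1/(1 − 0.75×0.69 + 0.17) = 1/0.6525 ≈ 1.533.
ΔG contributes k·ΔG = (+$402 billion) / 0.6525 ≈ +$616.1 billion.
ΔT of +$452 billion changes first-round spending by −c·ΔT = −$339 billion, contributing k·(−c·ΔT) = (−$339 billion) / 0.6525 ≈ −$519.5 billion.
Net ΔY = k(ΔG − c·ΔT) = (+$63 billion) / 0.6525 ≈ +$96.6 billion.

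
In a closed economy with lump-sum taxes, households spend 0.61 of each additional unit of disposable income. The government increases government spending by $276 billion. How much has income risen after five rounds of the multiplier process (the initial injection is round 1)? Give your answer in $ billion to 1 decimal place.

$647.9 billion

Round 1 adds ΔG = $276 billion; each later round is MPC = 0.61 times the previous.
After 5 rounds: 276 + 168.36 + 102.6996 + 62.646756 + 38.21452116 = ΔG·(1 − c^5)/(1 − c) = 276 × (1 − 0.0844596301)/0.39 ≈ $647.9 billion.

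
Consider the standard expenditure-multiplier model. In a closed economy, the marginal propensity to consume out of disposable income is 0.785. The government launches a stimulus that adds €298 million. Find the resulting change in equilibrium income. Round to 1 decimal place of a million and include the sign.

Expenditure multiplier = 1/(1 − MPC) = 1/(1 − 0.785) = 1/0.215 ≈ 4.651.
ΔY = k × ΔG = (+€298 million) / 0.215 ≈ +€1,386 million.

+€1,386.0 million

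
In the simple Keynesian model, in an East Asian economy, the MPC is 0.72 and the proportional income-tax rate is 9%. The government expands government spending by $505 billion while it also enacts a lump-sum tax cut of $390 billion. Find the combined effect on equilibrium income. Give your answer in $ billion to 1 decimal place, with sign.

Expenditure multiplier = 1/(1 − c(1−t)) = 1/(1 − 0.72×0.91) = 1/0.3448 ≈ 2.9.
ΔG contributes k·ΔG = (+$505 billion) / 0.3448 ≈ +$1,464.6 billion.
ΔT of −$390 billion changes first-round spending by −c·ΔT = +$280.8 billion, contributing k·(−c·ΔT) = (+$280.8 billion) / 0.3448 ≈ +$814.4 billion.
Net ΔY = k(ΔG − c·ΔT) = (+$785.8 billion) / 0.3448 ≈ +$2,279 billion.

+$2,279.0 billion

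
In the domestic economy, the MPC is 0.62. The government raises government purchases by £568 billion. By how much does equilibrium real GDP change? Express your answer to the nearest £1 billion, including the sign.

Government-spending multiplier = 1/(1 − MPC) = 1/(1 − 0.62) = 1/0.38 ≈ 2.632.
ΔY = k × ΔG = (+£568 billion) / 0.38 ≈ +£1,495 billion.

+£1,495 billion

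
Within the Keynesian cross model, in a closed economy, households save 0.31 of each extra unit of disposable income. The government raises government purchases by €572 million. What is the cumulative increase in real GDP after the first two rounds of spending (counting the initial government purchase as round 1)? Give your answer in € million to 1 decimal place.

€966.7 million

MPC = 1 − MPS = 1 − 0.31 = 0.69.
Round 1 adds ΔG = €572 million; each later round is MPC = 0.69 times the previous.
After 2 rounds: 572 + 394.68 = ΔG·(1 − c^2)/(1 − c) = 572 × (1 − 0.4761)/0.31 ≈ €966.7 million.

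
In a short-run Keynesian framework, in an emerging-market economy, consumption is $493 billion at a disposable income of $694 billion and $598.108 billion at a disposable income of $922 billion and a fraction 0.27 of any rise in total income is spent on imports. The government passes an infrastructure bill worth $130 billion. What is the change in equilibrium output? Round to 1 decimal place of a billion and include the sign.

MPC = ΔC/ΔYd = (598.108 − 493)/(922 − 694) = 105.108/228 = 0.461.
Government-spending multiplier = 1/(1 − c + m) = 1/(1 − 0.461 + 0.27) = 1/0.809 ≈ 1.236.
ΔY = k × ΔG = (+$130 billion) / 0.809 ≈ +$160.7 billion.

+$160.7 billion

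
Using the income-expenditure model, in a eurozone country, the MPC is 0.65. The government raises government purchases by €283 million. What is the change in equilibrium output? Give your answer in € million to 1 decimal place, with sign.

Expenditure multiplier = 1/(1 − MPC) = 1/(1 − 0.65) = 1/0.35 ≈ 2.857.
ΔY = k × ΔG = (+€283 million) / 0.35 ≈ +€808.6 million.

+€808.6 million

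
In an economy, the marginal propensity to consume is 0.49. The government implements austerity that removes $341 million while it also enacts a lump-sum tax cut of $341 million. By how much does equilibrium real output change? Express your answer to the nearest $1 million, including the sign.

Expenditure multiplier = 1/(1 − MPC) = 1/(1 − 0.49) = 1/0.51 ≈ 1.961.
ΔG contributes k·ΔG = (−$341 million) / 0.51 ≈ −$668.6 million.
ΔT of −$341 million changes first-round spending by −c·ΔT = +$167.09 million, contributing k·(−c·ΔT) = (+$167.09 million) / 0.51 ≈ +$327.6 million.
With ΔG = ΔT and no other leakages, the balanced-budget multiplier is 1, so ΔY = ΔG = −$341 million.

−$341 million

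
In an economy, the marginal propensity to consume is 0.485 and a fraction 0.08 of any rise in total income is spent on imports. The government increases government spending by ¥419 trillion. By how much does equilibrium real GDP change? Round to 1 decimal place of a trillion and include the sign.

Spending multiplier = 1/(1 − c + m) = 1/(1 − 0.485 + 0.08) = 1/0.595 ≈ 1.681.
ΔY = k × ΔG = (+¥419 trillion) / 0.595 ≈ +¥704.2 trillion.

+¥704.2 trillion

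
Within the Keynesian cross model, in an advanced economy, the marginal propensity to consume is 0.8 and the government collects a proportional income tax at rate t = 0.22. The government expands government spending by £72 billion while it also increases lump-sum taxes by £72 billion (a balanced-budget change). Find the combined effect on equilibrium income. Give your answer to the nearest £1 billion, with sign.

+£38 billion

Expenditure multiplier = 1/(1 − c(1−t)) = 1/(1 − 0.8×0.78) = 1/0.376 ≈ 2.66.
ΔG contributes k·ΔG = (+£72 billion) / 0.376 ≈ +£191.5 billion.
ΔT of +£72 billion changes first-round spending by −c·ΔT = −£57.6 billion, contributing k·(−c·ΔT) = (−£57.6 billion) / 0.376 ≈ −£153.2 billion.
Net ΔY = k(ΔG − c·ΔT) = (+£14.4 billion) / 0.376 ≈ +£38 billion.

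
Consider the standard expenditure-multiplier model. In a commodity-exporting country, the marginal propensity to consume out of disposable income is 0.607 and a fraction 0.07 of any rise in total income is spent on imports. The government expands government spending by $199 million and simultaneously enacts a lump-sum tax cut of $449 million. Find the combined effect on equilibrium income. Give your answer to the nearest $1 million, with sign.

Expenditure multiplier = 1/(1 − c + m) = 1/(1 − 0.607 + 0.07) = 1/0.463 ≈ 2.16.
ΔG contributes k·ΔG = (+$199 million) / 0.463 ≈ +$429.8 million.
ΔT of −$449 million changes first-round spending by −c·ΔT = +$272.543 million, contributing k·(−c·ΔT) = (+$272.543 million) / 0.463 ≈ +$588.6 million.
Net ΔY = k(ΔG − c·ΔT) = (+$471.543 million) / 0.463 ≈ +$1,018 million.

+$1,018 million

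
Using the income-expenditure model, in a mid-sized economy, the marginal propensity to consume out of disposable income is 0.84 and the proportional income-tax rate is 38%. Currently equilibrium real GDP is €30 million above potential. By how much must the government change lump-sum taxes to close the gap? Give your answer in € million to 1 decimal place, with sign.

Spending multiplier = 1/(1 − c(1−t)) = 1/(1 − 0.84×0.62) = 1/0.4792 ≈ 2.087.
Tax multiplier = −c·k = −0.84/0.4792 ≈ −1.753. Need ΔY = −€30 million, so ΔT = ΔY/(−c·k) = −(−€30 million) × 0.4792 / 0.84 ≈ +€17.1 million.
The government should raise lump-sum taxes by €17.1 million.

+€17.1 million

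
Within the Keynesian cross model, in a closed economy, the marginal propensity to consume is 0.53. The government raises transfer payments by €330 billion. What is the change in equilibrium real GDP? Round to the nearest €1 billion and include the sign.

+€372 billion

The transfer change shifts disposable income by +€330 billion, so first-round consumption changes by c·ΔTR = 0.53 × (+€330 billion) = +€174.9 billion.
Expenditure multiplier = 1/(1 − MPC) = 1/(1 − 0.53) = 1/0.47 ≈ 2.128.
The transfer multiplier is c × k ≈ 1.128, so ΔY = k × (c·ΔTR) = (+€174.9 billion) / 0.47 ≈ +€372 billion.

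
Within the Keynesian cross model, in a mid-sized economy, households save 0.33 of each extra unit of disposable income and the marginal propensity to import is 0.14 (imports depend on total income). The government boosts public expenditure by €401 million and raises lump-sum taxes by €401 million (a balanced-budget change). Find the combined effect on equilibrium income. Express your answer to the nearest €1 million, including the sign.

MPC = 1 − MPS = 1 − 0.33 = 0.67.
Expenditure multiplier = 1/(1 − c + m) = 1/(1 − 0.67 + 0.14) = 1/0.47 ≈ 2.128.
ΔG contributes k·ΔG = (+€401 million) / 0.47 ≈ +€853.2 million.
ΔT of +€401 million changes first-round spending by −c·ΔT = −€268.67 million, contributing k·(−c·ΔT) = (−€268.67 million) / 0.47 ≈ −€571.6 million.
Net ΔY = k(ΔG − c·ΔT) = (+€132.33 million) / 0.47 ≈ +€282 million.

+€282 million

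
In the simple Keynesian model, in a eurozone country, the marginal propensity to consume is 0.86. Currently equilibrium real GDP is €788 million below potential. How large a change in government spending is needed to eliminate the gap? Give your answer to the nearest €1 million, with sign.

+€110 million

Spending multiplier = 1/(1 − MPC) = 1/(1 − 0.86) = 1/0.14 ≈ 7.143.
Need ΔY = +€788 million, so ΔG = ΔY/k = (+€788 million) × 0.14 ≈ +€110 million.
The government should increase government spending by €110 million.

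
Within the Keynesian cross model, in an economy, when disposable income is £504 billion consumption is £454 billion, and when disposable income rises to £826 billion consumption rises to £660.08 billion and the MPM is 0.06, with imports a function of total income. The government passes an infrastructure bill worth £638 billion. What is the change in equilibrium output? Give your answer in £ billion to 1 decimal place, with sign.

+£1,519.0 billion

MPC = ΔC/ΔYd = (660.08 − 454)/(826 − 504) = 206.08/322 = 0.64.
Government-spending multiplier = 1/(1 − c + m) = 1/(1 − 0.64 + 0.06) = 1/0.42 ≈ 2.381.
ΔY = k × ΔG = (+£638 billion) / 0.42 ≈ +£1,519 billion.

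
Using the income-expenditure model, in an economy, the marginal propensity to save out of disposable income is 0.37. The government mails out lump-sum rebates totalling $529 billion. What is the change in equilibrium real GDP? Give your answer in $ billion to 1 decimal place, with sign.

+$900.7 billion

MPC = 1 − MPS = 1 − 0.37 = 0.63.
A lump-sum tax change of −$529 billion shifts disposable income by +$529 billion; first-round consumption changes by −c × ΔT = −0.63 × (−$529 billion) = +$333.27 billion.
Expenditure multiplier = 1/(1 − MPC) = 1/(1 − 0.63) = 1/0.37 ≈ 2.703.
The tax multiplier is −c × k ≈ −1.703, so ΔY = k × (−c·ΔT) = (+$333.27 billion) / 0.37 ≈ +$900.7 billion.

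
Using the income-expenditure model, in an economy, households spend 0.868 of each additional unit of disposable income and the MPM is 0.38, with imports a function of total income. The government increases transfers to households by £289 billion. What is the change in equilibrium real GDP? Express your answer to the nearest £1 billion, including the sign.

+£490 billion

The transfer change shifts disposable income by +£289 billion, so first-round consumption changes by c·ΔTR = 0.868 × (+£289 billion) = +£250.852 billion.
Expenditure multiplier = 1/(1 − c + m) = 1/(1 − 0.868 + 0.38) = 1/0.512 ≈ 1.953.
The transfer multiplier is c × k ≈ 1.695, so ΔY = k × (c·ΔTR) = (+£250.852 billion) / 0.512 ≈ +£490 billion.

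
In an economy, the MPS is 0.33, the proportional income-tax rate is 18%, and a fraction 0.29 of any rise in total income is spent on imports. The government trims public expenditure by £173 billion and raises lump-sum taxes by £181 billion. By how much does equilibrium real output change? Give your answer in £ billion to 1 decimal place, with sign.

MPC = 1 − MPS = 1 − 0.33 = 0.67.
Expenditure multiplier = 1/(1 − c(1−t) + m) = 1/(1 − 0.67×0.82 + 0.29) = 1/0.7406 ≈ 1.35.
ΔG contributes k·ΔG = (−£173 billion) / 0.7406 ≈ −£233.6 billion.
ΔT of +£181 billion changes first-round spending by −c·ΔT = −£121.27 billion, contributing k·(−c·ΔT) = (−£121.27 billion) / 0.7406 ≈ −£163.7 billion.
Net ΔY = k(ΔG − c·ΔT) = (−£294.27 billion) / 0.7406 ≈ −£397.3 billion.

−£397.3 billion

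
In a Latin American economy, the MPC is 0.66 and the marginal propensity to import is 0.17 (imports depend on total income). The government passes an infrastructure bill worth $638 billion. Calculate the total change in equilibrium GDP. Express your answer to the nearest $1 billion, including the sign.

+$1,251 billion

Spending multiplier = 1/(1 − c + m) = 1/(1 − 0.66 + 0.17) = 1/0.51 ≈ 1.961.
ΔY = k × ΔG = (+$638 billion) / 0.51 ≈ +$1,251 billion.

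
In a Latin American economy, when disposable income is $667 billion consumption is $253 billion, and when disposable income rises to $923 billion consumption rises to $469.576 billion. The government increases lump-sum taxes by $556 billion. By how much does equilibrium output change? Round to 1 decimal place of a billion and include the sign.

MPC = ΔC/ΔYd = (469.576 − 253)/(923 − 667) = 216.576/256 = 0.846.
A lump-sum tax change of +$556 billion shifts disposable income by −$556 billion; first-round consumption changes by −c × ΔT = −0.846 × (+$556 billion) = −$470.376 billion.
Expenditure multiplier = 1/(1 − MPC) = 1/(1 − 0.846) = 1/0.154 ≈ 6.494.
The tax multiplier is −c × k ≈ −5.494, so ΔY = k × (−c·ΔT) = (−$470.376 billion) / 0.154 ≈ −$3,054.4 billion.

−$3,054.4 billion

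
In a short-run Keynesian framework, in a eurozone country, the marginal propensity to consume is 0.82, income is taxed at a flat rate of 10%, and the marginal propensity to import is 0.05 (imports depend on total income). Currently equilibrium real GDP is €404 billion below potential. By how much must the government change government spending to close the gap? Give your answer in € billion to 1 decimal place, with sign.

+€126.0 billion

Spending multiplier = 1/(1 − c(1−t) + m) = 1/(1 − 0.82×0.9 + 0.05) = 1/0.312 ≈ 3.205.
Need ΔY = +€404 billion, so ΔG = ΔY/k = (+€404 billion) × 0.312 ≈ +€126 billion.
The government should increase government spending by €126 billion.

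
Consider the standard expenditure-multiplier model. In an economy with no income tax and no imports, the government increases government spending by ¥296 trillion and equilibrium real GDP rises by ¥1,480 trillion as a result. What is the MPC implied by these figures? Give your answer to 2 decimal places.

Implied spending multiplier k = ΔY/ΔG = 1,480/296 = 5.
Since k = 1/(1 − MPC), MPC = 1 − 1/k = 1 − ΔG/ΔY = 1 − 296/1,480 = 0.80.

0.80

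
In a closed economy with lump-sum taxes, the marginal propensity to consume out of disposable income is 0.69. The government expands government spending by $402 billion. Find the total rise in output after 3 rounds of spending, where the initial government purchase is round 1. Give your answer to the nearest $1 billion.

$871 billion

Round 1 adds ΔG = $402 billion; each later round is MPC = 0.69 times the previous.
After 3 rounds: 402 + 277.38 + 191.3922 = ΔG·(1 − c^3)/(1 − c) = 402 × (1 − 0.328509)/0.31 ≈ $871 billion.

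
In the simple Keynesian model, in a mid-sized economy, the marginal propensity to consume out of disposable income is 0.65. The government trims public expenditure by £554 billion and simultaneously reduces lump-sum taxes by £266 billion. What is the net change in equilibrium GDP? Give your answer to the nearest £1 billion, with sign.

Expenditure multiplier = 1/(1 − MPC) = 1/(1 − 0.65) = 1/0.35 ≈ 2.857.
ΔG contributes k·ΔG = (−£554 billion) / 0.35 ≈ −£1,582.9 billion.
ΔT of −£266 billion changes first-round spending by −c·ΔT = +£172.9 billion, contributing k·(−c·ΔT) = (+£172.9 billion) / 0.35 = +£494 billion.
Net ΔY = k(ΔG − c·ΔT) = (−£381.1 billion) / 0.35 ≈ −£1,089 billion.

−£1,089 billion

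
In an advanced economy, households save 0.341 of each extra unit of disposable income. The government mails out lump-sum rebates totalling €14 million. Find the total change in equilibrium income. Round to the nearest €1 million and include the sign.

+€27 million

MPC = 1 − MPS = 1 − 0.341 = 0.659.
A lump-sum tax change of −€14 million shifts disposable income by +€14 million; first-round consumption changes by −c × ΔT = −0.659 × (−€14 million) = +€9.226 million.
Expenditure multiplier = 1/(1 − MPC) = 1/(1 − 0.659) = 1/0.341 ≈ 2.933.
The tax multiplier is −c × k ≈ −1.933, so ΔY = k × (−c·ΔT) = (+€9.226 million) / 0.341 ≈ +€27 million.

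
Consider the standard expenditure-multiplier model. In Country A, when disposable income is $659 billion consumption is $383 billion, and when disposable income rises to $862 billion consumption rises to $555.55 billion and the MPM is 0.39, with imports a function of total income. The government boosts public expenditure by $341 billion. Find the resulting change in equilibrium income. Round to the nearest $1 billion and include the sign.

+$631 billion

MPC = ΔC/ΔYd = (555.55 − 383)/(862 − 659) = 172.55/203 = 0.85.
Government-spending multiplier = 1/(1 − c + m) = 1/(1 − 0.85 + 0.39) = 1/0.54 ≈ 1.852.
ΔY = k × ΔG = (+$341 billion) / 0.54 ≈ +$631 billion.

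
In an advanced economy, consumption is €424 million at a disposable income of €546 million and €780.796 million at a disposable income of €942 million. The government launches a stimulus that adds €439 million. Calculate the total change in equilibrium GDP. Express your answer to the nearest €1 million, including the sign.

MPC = ΔC/ΔYd = (780.796 − 424)/(942 − 546) = 356.796/396 = 0.901.
Expenditure multiplier = 1/(1 − MPC) = 1/(1 − 0.901) = 1/0.099 ≈ 10.101.
ΔY = k × ΔG = (+€439 million) / 0.099 ≈ +€4,434 million.

+€4,434 million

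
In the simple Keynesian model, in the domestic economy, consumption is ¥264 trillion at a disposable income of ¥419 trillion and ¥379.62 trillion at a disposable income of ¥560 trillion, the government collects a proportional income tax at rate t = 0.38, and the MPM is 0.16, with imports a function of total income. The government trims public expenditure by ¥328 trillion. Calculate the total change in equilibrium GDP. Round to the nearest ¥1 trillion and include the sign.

−¥503 trillion

MPC = ΔC/ΔYd = (379.62 − 264)/(560 − 419) = 115.62/141 = 0.82.
Spending multiplier = 1/(1 − c(1−t) + m) = 1/(1 − 0.82×0.62 + 0.16) = 1/0.6516 ≈ 1.535.
ΔY = k × ΔG = (−¥328 trillion) / 0.6516 ≈ −¥503 trillion.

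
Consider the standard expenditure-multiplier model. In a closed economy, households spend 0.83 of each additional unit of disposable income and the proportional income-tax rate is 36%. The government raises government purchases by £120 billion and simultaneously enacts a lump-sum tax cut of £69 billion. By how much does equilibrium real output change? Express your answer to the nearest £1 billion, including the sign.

+£378 billion

Expenditure multiplier = 1/(1 − c(1−t)) = 1/(1 − 0.83×0.64) = 1/0.4688 ≈ 2.133.
ΔG contributes k·ΔG = (+£120 billion) / 0.4688 ≈ +£256 billion.
ΔT of −£69 billion changes first-round spending by −c·ΔT = +£57.27 billion, contributing k·(−c·ΔT) = (+£57.27 billion) / 0.4688 ≈ +£122.2 billion.
Net ΔY = k(ΔG − c·ΔT) = (+£177.27 billion) / 0.4688 ≈ +£378 billion.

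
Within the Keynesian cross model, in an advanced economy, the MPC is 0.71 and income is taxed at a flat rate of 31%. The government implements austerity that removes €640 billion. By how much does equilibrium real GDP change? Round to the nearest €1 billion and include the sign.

Expenditure multiplier = 1/(1 − c(1−t)) = 1/(1 − 0.71×0.69) = 1/0.5101 ≈ 1.96.
ΔY = k × ΔG = (−€640 billion) / 0.5101 ≈ −€1,255 billion.

−€1,255 billion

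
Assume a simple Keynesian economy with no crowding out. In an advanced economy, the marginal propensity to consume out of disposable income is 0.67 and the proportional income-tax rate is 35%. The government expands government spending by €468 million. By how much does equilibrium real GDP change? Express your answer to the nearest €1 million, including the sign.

+€829 million

Government-spending multiplier = 1/(1 − c(1−t)) = 1/(1 − 0.67×0.65) = 1/0.5645 ≈ 1.771.
ΔY = k × ΔG = (+€468 million) / 0.5645 ≈ +€829 million.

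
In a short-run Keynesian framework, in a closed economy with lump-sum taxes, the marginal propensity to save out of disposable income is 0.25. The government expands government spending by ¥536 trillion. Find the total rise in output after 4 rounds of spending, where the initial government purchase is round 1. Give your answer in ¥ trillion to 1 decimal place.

¥1,465.6 trillion

MPC = 1 − MPS = 1 − 0.25 = 0.75.
Round 1 adds ΔG = ¥536 trillion; each later round is MPC = 0.75 times the previous.
After 4 rounds: 536 + 402 + 301.5 + 226.125 = ΔG·(1 − c^4)/(1 − c) = 536 × (1 − 0.31640625)/0.25 ≈ ¥1,465.6 trillion.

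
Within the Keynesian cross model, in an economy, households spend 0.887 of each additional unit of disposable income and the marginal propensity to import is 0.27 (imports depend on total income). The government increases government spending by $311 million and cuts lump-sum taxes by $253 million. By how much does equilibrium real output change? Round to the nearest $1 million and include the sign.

Expenditure multiplier = 1/(1 − c + m) = 1/(1 − 0.887 + 0.27) = 1/0.383 ≈ 2.611.
ΔG contributes k·ΔG = (+$311 million) / 0.383 ≈ +$812 million.
ΔT of −$253 million changes first-round spending by −c·ΔT = +$224.411 million, contributing k·(−c·ΔT) = (+$224.411 million) / 0.383 ≈ +$585.9 million.
Net ΔY = k(ΔG − c·ΔT) = (+$535.411 million) / 0.383 ≈ +$1,398 million.

+$1,398 million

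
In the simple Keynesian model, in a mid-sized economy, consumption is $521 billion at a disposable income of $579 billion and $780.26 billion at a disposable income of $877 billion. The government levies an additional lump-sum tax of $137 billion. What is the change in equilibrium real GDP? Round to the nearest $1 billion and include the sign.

MPC = ΔC/ΔYd = (780.26 − 521)/(877 − 579) = 259.26/298 = 0.87.
A lump-sum tax change of +$137 billion shifts disposable income by −$137 billion; first-round consumption changes by −c × ΔT = −0.87 × (+$137 billion) = −$119.19 billion.
Expenditure multiplier = 1/(1 − MPC) = 1/(1 − 0.87) = 1/0.13 ≈ 7.692.
The tax multiplier is −c × k ≈ −6.692, so ΔY = k × (−c·ΔT) = (−$119.19 billion) / 0.13 ≈ −$917 billion.

−$917 billion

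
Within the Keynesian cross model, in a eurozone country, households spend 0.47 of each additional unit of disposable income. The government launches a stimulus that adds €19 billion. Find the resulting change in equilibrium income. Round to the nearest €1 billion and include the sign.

Spending multiplier = 1/(1 − MPC) = 1/(1 − 0.47) = 1/0.53 ≈ 1.887.
ΔY = k × ΔG = (+€19 billion) / 0.53 ≈ +€36 billion.

+€36 billion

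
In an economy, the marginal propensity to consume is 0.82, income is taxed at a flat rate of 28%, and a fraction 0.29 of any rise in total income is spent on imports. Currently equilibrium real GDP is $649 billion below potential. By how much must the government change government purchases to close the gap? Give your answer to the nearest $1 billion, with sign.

+$454 billion

Spending multiplier = 1/(1 − c(1−t) + m) = 1/(1 − 0.82×0.72 + 0.29) = 1/0.6996 ≈ 1.429.
Need ΔY = +$649 billion, so ΔG = ΔY/k = (+$649 billion) × 0.6996 ≈ +$454 billion.
The government should increase government purchases by $454 billion.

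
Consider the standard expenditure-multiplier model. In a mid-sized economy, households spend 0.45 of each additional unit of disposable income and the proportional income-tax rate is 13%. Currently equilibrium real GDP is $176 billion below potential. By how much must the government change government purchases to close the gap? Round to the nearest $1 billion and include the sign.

+$107 billion

Spending multiplier = 1/(1 − c(1−t)) = 1/(1 − 0.45×0.87) = 1/0.6085 ≈ 1.643.
Need ΔY = +$176 billion, so ΔG = ΔY/k = (+$176 billion) × 0.6085 ≈ +$107 billion.
The government should increase government purchases by $107 billion.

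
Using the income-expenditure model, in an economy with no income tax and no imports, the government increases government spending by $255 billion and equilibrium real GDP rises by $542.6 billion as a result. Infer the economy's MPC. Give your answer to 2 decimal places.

0.53

Implied spending multiplier k = ΔY/ΔG = 542.6/255 ≈ 2.1278.
Since k = 1/(1 − MPC), MPC = 1 − 1/k = 1 − ΔG/ΔY = 1 − 255/542.6 ≈ 0.53.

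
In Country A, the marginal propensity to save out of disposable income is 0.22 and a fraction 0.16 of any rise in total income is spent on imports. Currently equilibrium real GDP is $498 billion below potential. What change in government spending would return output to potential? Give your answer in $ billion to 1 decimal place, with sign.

+$189.2 billion

MPC = 1 − MPS = 1 − 0.22 = 0.78.
Spending multiplier = 1/(1 − c + m) = 1/(1 − 0.78 + 0.16) = 1/0.38 ≈ 2.632.
Need ΔY = +$498 billion, so ΔG = ΔY/k = (+$498 billion) × 0.38 ≈ +$189.2 billion.
The government should increase government spending by $189.2 billion.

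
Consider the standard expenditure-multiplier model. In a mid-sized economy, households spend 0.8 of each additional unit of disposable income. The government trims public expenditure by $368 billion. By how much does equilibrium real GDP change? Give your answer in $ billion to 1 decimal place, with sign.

−$1,840.0 billion

Government-spending multiplier = 1/(1 − MPC) = 1/(1 − 0.8) = 1/0.2 = 5.
ΔY = k × ΔG = (−$368 billion) / 0.2 = −$1,840 billion.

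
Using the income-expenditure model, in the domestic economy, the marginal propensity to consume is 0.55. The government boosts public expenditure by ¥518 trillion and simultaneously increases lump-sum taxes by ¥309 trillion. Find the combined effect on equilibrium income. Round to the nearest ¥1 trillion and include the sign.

Expenditure multiplier = 1/(1 − MPC) = 1/(1 − 0.55) = 1/0.45 ≈ 2.222.
ΔG contributes k·ΔG = (+¥518 trillion) / 0.45 ≈ +¥1,151.1 trillion.
ΔT of +¥309 trillion changes first-round spending by −c·ΔT = −¥169.95 trillion, contributing k·(−c·ΔT) = (−¥169.95 trillion) / 0.45 ≈ −¥377.7 trillion.
Net ΔY = k(ΔG − c·ΔT) = (+¥348.05 trillion) / 0.45 ≈ +¥773 trillion.

+¥773 trillion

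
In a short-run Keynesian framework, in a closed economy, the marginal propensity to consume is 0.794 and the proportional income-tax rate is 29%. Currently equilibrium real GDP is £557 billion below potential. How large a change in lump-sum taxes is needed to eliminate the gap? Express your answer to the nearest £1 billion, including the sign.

−£306 billion

Spending multiplier = 1/(1 − c(1−t)) = 1/(1 − 0.794×0.71) = 1/0.43626 ≈ 2.292.
Tax multiplier = −c·k = −0.794/0.43626 ≈ −1.82. Need ΔY = +£557 billion, so ΔT = ΔY/(−c·k) = −(+£557 billion) × 0.43626 / 0.794 ≈ −£306 billion.
The government should cut lump-sum taxes by £306 billion.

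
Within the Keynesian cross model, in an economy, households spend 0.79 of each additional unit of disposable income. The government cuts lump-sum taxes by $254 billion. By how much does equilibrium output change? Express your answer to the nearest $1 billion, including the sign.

+$956 billion

A lump-sum tax change of −$254 billion shifts disposable income by +$254 billion; first-round consumption changes by −c × ΔT = −0.79 × (−$254 billion) = +$200.66 billion.
Expenditure multiplier = 1/(1 − MPC) = 1/(1 − 0.79) = 1/0.21 ≈ 4.762.
The tax multiplier is −c × k ≈ −3.762, so ΔY = k × (−c·ΔT) = (+$200.66 billion) / 0.21 ≈ +$956 billion.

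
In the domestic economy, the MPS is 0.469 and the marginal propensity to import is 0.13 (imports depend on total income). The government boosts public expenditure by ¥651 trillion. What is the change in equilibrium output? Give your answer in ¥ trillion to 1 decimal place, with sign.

MPC = 1 − MPS = 1 − 0.469 = 0.531.
Spending multiplier = 1/(1 − c + m) = 1/(1 − 0.531 + 0.13) = 1/0.599 ≈ 1.669.
ΔY = k × ΔG = (+¥651 trillion) / 0.599 ≈ +¥1,086.8 trillion.

+¥1,086.8 trillion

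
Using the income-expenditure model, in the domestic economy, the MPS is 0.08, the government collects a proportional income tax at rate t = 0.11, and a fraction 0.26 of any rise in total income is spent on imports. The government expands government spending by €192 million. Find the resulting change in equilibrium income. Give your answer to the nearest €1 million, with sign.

MPC = 1 − MPS = 1 − 0.08 = 0.92.
Expenditure multiplier = 1/(1 − c(1−t) + m) = 1/(1 − 0.92×0.89 + 0.26) = 1/0.4412 ≈ 2.267.
ΔY = k × ΔG = (+€192 million) / 0.4412 ≈ +€435 million.

+€435 million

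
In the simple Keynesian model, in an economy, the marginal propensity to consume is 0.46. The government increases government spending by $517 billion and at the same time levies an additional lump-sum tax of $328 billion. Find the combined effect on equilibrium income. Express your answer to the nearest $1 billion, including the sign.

+$678 billion

Expenditure multiplier = 1/(1 − MPC) = 1/(1 − 0.46) = 1/0.54 ≈ 1.852.
ΔG contributes k·ΔG = (+$517 billion) / 0.54 ≈ +$957.4 billion.
ΔT of +$328 billion changes first-round spending by −c·ΔT = −$150.88 billion, contributing k·(−c·ΔT) = (−$150.88 billion) / 0.54 ≈ −$279.4 billion.
Net ΔY = k(ΔG − c·ΔT) = (+$366.12 billion) / 0.54 = +$678 billion.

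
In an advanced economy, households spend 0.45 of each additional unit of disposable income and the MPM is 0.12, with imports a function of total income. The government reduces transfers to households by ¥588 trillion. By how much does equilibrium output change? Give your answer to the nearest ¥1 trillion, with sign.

−¥395 trillion

The transfer change shifts disposable income by −¥588 trillion, so first-round consumption changes by c·ΔTR = 0.45 × (−¥588 trillion) = −¥264.6 trillion.
Expenditure multiplier = 1/(1 − c + m) = 1/(1 − 0.45 + 0.12) = 1/0.67 ≈ 1.493.
The transfer multiplier is c × k ≈ 0.672, so ΔY = k × (c·ΔTR) = (−¥264.6 trillion) / 0.67 ≈ −¥395 trillion.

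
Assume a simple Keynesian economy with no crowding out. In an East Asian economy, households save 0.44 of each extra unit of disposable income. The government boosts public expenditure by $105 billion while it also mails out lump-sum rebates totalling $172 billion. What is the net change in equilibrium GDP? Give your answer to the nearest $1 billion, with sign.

+$458 billion

MPC = 1 − MPS = 1 − 0.44 = 0.56.
Expenditure multiplier = 1/(1 − MPC) = 1/(1 − 0.56) = 1/0.44 ≈ 2.273.
ΔG contributes k·ΔG = (+$105 billion) / 0.44 ≈ +$238.6 billion.
ΔT of −$172 billion changes first-round spending by −c·ΔT = +$96.32 billion, contributing k·(−c·ΔT) = (+$96.32 billion) / 0.44 ≈ +$218.9 billion.
Net ΔY = k(ΔG − c·ΔT) = (+$201.32 billion) / 0.44 ≈ +$458 billion.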